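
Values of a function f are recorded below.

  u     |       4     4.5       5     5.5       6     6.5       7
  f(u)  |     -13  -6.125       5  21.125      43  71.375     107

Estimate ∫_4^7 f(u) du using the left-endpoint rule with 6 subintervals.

60.6875

Δu = 0.5.
Sum = 0.5·[(-13) + (-6.125) + 5 + 21.125 + 43 + 71.375] = 60.6875.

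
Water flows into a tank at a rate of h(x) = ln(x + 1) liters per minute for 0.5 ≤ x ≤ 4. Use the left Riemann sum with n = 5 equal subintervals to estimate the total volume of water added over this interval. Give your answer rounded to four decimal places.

3.4987

Δx = (4 − 0.5)/5 = 0.7.
Left endpoints: 0.5, 1.2, 1.9, 2.6, 3.3.
h(0.5) ≈ 0.4055, h(1.2) ≈ 0.7885, h(1.9) ≈ 1.0647, h(2.6) ≈ 1.2809, h(3.3) ≈ 1.4586.
Sum = Δx · [h(0.5) + h(1.2) + h(1.9) + h(2.6) + h(3.3)].
Sum ≈ 3.4987.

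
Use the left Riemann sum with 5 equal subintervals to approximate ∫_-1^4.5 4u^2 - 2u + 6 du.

Δu = (4.5 − (-1))/5 = 1.1.
Left endpoints: -1, 0.1, 1.2, 2.3, 3.4.
f(-1) = 12, f(0.1) = 5.84, f(1.2) = 9.36, f(2.3) = 22.56, f(3.4) = 45.44.
Sum = Δu · [f(-1) + f(0.1) + f(1.2) + f(2.3) + f(3.4)].
Sum = 104.72.

104.72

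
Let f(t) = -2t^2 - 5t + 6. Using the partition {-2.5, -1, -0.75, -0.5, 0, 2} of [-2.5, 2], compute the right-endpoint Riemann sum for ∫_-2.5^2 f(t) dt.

Subinterval widths: 1.5, 0.25, 0.25, 0.5, 2.
Right endpoints: -1, -0.75, -0.5, 0, 2.
f(-1) = 9, f(-0.75) = 8.625, f(-0.5) = 8, f(0) = 6, f(2) = -12.
Sum = Σ Δt_i · f(t_i).
Sum = -3.34375.

-3.34375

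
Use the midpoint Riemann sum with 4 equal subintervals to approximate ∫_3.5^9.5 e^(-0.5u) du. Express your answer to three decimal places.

Δu = (9.5 − 3.5)/4 = 1.5.
Midpoints: 4.25, 5.75, 7.25, 8.75.
f(4.25) ≈ 0.119, f(5.75) ≈ 0.056, f(7.25) ≈ 0.027, f(8.75) ≈ 0.013.
Sum = Δu · [f(4.25) + f(5.75) + f(7.25) + f(8.75)].
Sum ≈ 0.323.

0.323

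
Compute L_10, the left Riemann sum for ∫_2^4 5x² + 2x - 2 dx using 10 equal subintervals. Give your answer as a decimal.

Δx = (4 − 2)/10 = 0.2.
Left endpoints: 2, 2.2, 2.4, 2.6, 2.8, 3, 3.2, 3.4, 3.6, 3.8.
f(2) = 22, f(2.2) = 26.6, f(2.4) = 31.6, f(2.6) = 37, f(2.8) = 42.8, f(3) = 49, f(3.2) = 55.6, f(3.4) = 62.6, f(3.6) = 70, f(3.8) = 77.8.
Sum = Δx · [f(2) + f(2.2) + f(2.4) + ...].
Sum = 95.

95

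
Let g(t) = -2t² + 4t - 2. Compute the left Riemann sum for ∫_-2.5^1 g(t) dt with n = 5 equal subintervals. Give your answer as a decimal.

-37.73

Δt = (1 − (-2.5))/5 = 0.7.
Left endpoints: -2.5, -1.8, -1.1, -0.4, 0.3.
g(-2.5) = -24.5, g(-1.8) = -15.68, g(-1.1) = -8.82, g(-0.4) = -3.92, g(0.3) = -0.98.
Sum = Δt · [g(-2.5) + g(-1.8) + g(-1.1) + g(-0.4) + g(0.3)].
Sum = -37.73.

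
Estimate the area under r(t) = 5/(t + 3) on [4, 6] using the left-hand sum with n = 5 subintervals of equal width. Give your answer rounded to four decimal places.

Δt = (6 − 4)/5 = 0.4.
Left endpoints: 4, 4.4, 4.8, 5.2, 5.6.
r(4) = 5/7, r(4.4) = 25/37, r(4.8) = 25/39, r(5.2) = 25/41, r(5.6) = 25/43.
Sum = Δt · [r(4) + r(4.4) + r(4.8) + r(5.2) + r(5.6)].
Sum ≈ 1.2889.

1.2889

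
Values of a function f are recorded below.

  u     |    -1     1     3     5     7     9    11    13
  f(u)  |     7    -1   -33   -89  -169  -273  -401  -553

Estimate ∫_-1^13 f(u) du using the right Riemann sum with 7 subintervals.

-3038

Δu = 2.
Sum = 2·[(-1) + (-33) + (-89) + (-169) + (-273) + (-401) + (-553)] = -3038.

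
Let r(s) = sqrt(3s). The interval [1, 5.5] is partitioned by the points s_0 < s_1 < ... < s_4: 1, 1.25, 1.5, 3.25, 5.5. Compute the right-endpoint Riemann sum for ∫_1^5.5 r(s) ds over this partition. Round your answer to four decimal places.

15.6184

Subinterval widths: 0.25, 0.25, 1.75, 2.25.
Right endpoints: 1.25, 1.5, 3.25, 5.5.
r(1.25) ≈ 1.9365, r(1.5) ≈ 2.1213, r(3.25) ≈ 3.1225, r(5.5) ≈ 4.0620.
Sum = Σ Δs_i · r(s_i).
Sum ≈ 15.6184.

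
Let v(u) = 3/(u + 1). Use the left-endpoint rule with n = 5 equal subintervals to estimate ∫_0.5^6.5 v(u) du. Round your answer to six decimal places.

Δu = (6.5 − 0.5)/5 = 1.2.
Left endpoints: 0.5, 1.7, 2.9, 4.1, 5.3.
v(0.5) = 2, v(1.7) = 10/9, v(2.9) = 10/13, v(4.1) = 10/17, v(5.3) = 10/21.
Sum = Δu · [v(0.5) + v(1.7) + v(2.9) + v(4.1) + v(5.3)].
Sum ≈ 5.933721.

5.933721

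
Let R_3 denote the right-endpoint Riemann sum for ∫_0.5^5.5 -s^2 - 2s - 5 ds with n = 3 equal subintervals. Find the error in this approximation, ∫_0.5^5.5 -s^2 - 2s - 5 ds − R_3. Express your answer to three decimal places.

35.648

Exact integral: ∫_0.5^5.5 f(s) ds ≈ -110.41667.
R_3 ≈ -146.06481.
Error ≈ -110.41667 − (-146.06481) ≈ 35.648.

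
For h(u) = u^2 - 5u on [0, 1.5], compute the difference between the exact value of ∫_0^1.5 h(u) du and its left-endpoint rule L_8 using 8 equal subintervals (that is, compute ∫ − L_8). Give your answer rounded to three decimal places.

Exact integral: ∫_0^1.5 h(u) du = -4.5.
L_8 ≈ -3.99902.
Error ≈ -4.5 − (-3.99902) ≈ -0.501.

-0.501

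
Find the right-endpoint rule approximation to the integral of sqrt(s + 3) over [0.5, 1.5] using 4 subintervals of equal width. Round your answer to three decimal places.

Δs = (1.5 − 0.5)/4 = 0.25.
Right endpoints: 0.75, 1, 1.25, 1.5.
f(0.75) ≈ 1.936, f(1) ≈ 2.000, f(1.25) ≈ 2.062, f(1.5) ≈ 2.121.
Sum = Δs · [f(0.75) + f(1) + f(1.25) + f(1.5)].
Sum ≈ 2.030.

2.030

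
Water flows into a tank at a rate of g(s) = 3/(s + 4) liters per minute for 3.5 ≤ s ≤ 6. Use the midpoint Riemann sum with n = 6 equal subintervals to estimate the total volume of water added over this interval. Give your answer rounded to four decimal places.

0.8629

Δs = (6 − 3.5)/6 = 5/12.
Midpoints: 89/24, 4.125, 109/24, 119/24, 5.375, 139/24.
g(89/24) = 72/185, g(4.125) = 24/65, g(109/24) = 72/205, g(119/24) = 72/215, g(5.375) = 0.32, g(139/24) = 72/235.
Sum = Δs · [g(89/24) + g(4.125) + g(109/24) + ...].
Sum ≈ 0.8629.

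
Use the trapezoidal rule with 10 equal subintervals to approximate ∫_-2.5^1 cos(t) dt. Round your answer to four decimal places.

Δt = (1 − (-2.5))/10 = 0.35.
f(-2.5) ≈ -0.8011, f(-2.15) ≈ -0.5474, f(-1.8) ≈ -0.2272, f(-1.45) ≈ 0.1205, f(-1.1) ≈ 0.4536, f(-0.75) ≈ 0.7317, f(-0.4) ≈ 0.9211, f(-0.05) ≈ 0.9988, f(0.3) ≈ 0.9553, f(0.65) ≈ 0.7961, f(1) ≈ 0.5403.
T_10 = (Δt/2)·[f(t_0) + 2f(t_1) + ... + 2f(t_{9}) + f(t_10)].
Sum ≈ 1.4252.

1.4252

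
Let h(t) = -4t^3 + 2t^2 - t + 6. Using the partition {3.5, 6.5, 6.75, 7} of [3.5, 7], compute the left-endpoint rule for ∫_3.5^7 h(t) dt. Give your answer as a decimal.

Subinterval widths: 3, 0.25, 0.25.
Left endpoints: 3.5, 6.5, 6.75.
h(3.5) = -144.5, h(6.5) = -1014.5, h(6.75) = -1139.8125.
Sum = Σ Δt_i · h(t_i).
Sum = -972.078125.

-972.078125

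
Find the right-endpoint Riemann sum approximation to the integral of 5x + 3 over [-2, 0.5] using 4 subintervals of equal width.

Δx = (0.5 − (-2))/4 = 0.625.
Right endpoints: -1.375, -0.75, -0.125, 0.5.
f(-1.375) = -3.875, f(-0.75) = -0.75, f(-0.125) = 2.375, f(0.5) = 5.5.
Sum = Δx · [f(-1.375) + f(-0.75) + f(-0.125) + f(0.5)].
Sum = 2.03125.

2.03125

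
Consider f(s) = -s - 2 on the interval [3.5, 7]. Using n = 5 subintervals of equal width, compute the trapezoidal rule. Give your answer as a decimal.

Δs = (7 − 3.5)/5 = 0.7.
f(3.5) = -5.5, f(4.2) = -6.2, f(4.9) = -6.9, f(5.6) = -7.6, f(6.3) = -8.3, f(7) = -9.
T_5 = (Δs/2)·[f(s_0) + 2f(s_1) + ... + 2f(s_{4}) + f(s_5)].
Sum = -25.375.

-25.375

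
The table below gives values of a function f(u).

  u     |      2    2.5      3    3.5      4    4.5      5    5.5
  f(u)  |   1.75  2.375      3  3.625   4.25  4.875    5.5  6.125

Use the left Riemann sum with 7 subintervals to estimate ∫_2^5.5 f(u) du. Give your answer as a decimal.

12.6875

Δu = 0.5.
Sum = 0.5·[1.75 + 2.375 + 3 + 3.625 + 4.25 + 4.875 + 5.5] = 12.6875.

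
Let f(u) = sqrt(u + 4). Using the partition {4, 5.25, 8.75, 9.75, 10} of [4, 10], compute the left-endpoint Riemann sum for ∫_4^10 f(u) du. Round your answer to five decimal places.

Subinterval widths: 1.25, 3.5, 1, 0.25.
Left endpoints: 4, 5.25, 8.75, 9.75.
f(4) ≈ 2.82843, f(5.25) ≈ 3.04138, f(8.75) ≈ 3.57071, f(9.75) ≈ 3.70810.
Sum = Σ Δu_i · f(u_i).
Sum ≈ 18.67811.

18.67811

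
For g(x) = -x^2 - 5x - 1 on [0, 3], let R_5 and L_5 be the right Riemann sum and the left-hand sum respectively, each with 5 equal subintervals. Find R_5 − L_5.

-14.4

R_5 = -41.88.
L_5 = -27.48.
R_5 − L_5 = -14.4.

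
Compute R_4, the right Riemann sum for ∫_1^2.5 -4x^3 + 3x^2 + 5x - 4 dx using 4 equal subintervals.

-23.5546875

Δx = (2.5 − 1)/4 = 0.375.
Right endpoints: 1.375, 1.75, 2.125, 2.5.
f(1.375) = -1.8515625, f(1.75) = -7.5, f(2.125) = -18.2109375, f(2.5) = -35.25.
Sum = Δx · [f(1.375) + f(1.75) + f(2.125) + f(2.5)].
Sum = -23.5546875.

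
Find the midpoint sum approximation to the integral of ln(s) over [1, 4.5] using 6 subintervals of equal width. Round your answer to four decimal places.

3.2791

Δs = (4.5 − 1)/6 = 7/12.
Midpoints: 31/24, 1.875, 59/24, 73/24, 3.625, 101/24.
f(31/24) ≈ 0.2559, f(1.875) ≈ 0.6286, f(59/24) ≈ 0.8995, f(73/24) ≈ 1.1124, f(3.625) ≈ 1.2879, f(101/24) ≈ 1.4371.
Sum = Δs · [f(31/24) + f(1.875) + f(59/24) + ...].
Sum ≈ 3.2791.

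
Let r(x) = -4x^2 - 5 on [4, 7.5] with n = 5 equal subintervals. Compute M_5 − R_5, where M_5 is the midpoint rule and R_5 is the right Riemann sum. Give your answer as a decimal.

58.065

M_5 = -494.095.
R_5 = -552.16.
M_5 − R_5 = 58.065.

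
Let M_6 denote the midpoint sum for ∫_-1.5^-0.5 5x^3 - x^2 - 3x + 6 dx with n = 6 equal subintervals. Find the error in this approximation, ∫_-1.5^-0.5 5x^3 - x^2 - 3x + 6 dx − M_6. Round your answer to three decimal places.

Exact integral: ∫_-1.5^-0.5 f(x) dx ≈ 1.66667.
M_6 ≈ 1.70370.
Error ≈ 1.66667 − 1.70370 ≈ -0.037.

-0.037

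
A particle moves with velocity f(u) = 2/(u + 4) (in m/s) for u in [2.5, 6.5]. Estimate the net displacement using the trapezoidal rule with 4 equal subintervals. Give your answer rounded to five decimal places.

Δu = (6.5 − 2.5)/4 = 1.
f(2.5) = 4/13, f(3.5) = 4/15, f(4.5) = 4/17, f(5.5) = 4/19, f(6.5) = 4/21.
T_4 = (Δu/2)·[f(u_0) + 2f(u_1) + 2f(u_2) + 2f(u_3) + f(u_4)].
Sum ≈ 0.96157.

0.96157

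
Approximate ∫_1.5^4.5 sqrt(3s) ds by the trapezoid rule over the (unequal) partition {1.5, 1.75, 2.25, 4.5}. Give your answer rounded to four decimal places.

8.8303

Subinterval widths: 0.25, 0.5, 2.25.
f(1.5) ≈ 2.1213, f(1.75) ≈ 2.2913, f(2.25) ≈ 2.5981, f(4.5) ≈ 3.6742.
On each subinterval the trapezoid contributes (Δs_i/2)·[f(s_{i-1}) + f(s_i)].
Sum ≈ 8.8303.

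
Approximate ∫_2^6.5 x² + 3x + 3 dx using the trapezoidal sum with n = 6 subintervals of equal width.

Δx = (6.5 − 2)/6 = 0.75.
f(2) = 13, f(2.75) = 18.8125, f(3.5) = 25.75, f(4.25) = 33.8125, f(5) = 43, f(5.75) = 53.3125, f(6.5) = 64.75.
T_6 = (Δx/2)·[f(x_0) + 2f(x_1) + ... + 2f(x_{5}) + f(x_6)].
Sum = 160.171875.

160.171875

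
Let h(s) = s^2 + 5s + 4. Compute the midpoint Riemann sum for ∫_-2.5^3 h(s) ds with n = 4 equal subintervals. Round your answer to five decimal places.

42.21680

Δs = (3 − (-2.5))/4 = 1.375.
Midpoints: -1.8125, -0.4375, 0.9375, 2.3125.
h(-1.8125) = -1.77734375, h(-0.4375) = 2.00390625, h(0.9375) = 9.56640625, h(2.3125) = 20.91015625.
Sum = Δs · [h(-1.8125) + h(-0.4375) + h(0.9375) + h(2.3125)].
Sum ≈ 42.21680.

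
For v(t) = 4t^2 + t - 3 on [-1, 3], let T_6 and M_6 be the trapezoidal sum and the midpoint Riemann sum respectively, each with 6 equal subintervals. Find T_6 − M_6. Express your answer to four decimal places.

T_6 ≈ 30.518519.
M_6 ≈ 28.740741.
T_6 − M_6 ≈ 1.7778.

1.7778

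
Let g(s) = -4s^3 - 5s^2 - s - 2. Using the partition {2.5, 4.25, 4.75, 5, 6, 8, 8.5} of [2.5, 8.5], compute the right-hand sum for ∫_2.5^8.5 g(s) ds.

-8360.59375

Subinterval widths: 1.75, 0.5, 0.25, 1, 2, 0.5.
Right endpoints: 4.25, 4.75, 5, 6, 8, 8.5.
g(4.25) = -403.625, g(4.75) = -548.25, g(5) = -632, g(6) = -1052, g(8) = -2378, g(8.5) = -2828.25.
Sum = Σ Δs_i · g(s_i).
Sum = -8360.59375.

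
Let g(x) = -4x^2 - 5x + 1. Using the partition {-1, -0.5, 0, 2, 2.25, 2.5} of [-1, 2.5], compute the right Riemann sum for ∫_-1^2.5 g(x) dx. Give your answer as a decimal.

Subinterval widths: 0.5, 0.5, 2, 0.25, 0.25.
Right endpoints: -0.5, 0, 2, 2.25, 2.5.
g(-0.5) = 2.5, g(0) = 1, g(2) = -25, g(2.25) = -30.5, g(2.5) = -36.5.
Sum = Σ Δx_i · g(x_i).
Sum = -65.

-65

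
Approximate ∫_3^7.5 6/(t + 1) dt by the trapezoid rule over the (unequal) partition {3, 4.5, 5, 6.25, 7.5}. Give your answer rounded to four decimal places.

Subinterval widths: 1.5, 0.5, 1.25, 1.25.
f(3) = 1.5, f(4.5) = 12/11, f(5) = 1, f(6.25) = 24/29, f(7.5) = 12/17.
On each subinterval the trapezoid contributes (Δt_i/2)·[f(t_{i-1}) + f(t_i)].
Sum ≈ 4.5666.

4.5666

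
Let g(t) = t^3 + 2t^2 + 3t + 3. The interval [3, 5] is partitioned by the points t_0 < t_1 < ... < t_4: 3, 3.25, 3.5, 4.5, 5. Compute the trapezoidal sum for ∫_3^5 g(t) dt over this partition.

234.06640625

Subinterval widths: 0.25, 0.25, 1, 0.5.
g(3) = 57, g(3.25) = 68.203125, g(3.5) = 80.875, g(4.5) = 148.125, g(5) = 193.
On each subinterval the trapezoid contributes (Δt_i/2)·[g(t_{i-1}) + g(t_i)].
Sum = 234.06640625.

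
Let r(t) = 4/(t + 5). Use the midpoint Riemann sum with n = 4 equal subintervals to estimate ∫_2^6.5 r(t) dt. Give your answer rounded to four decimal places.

Δt = (6.5 − 2)/4 = 1.125.
Midpoints: 2.5625, 3.6875, 4.8125, 5.9375.
r(2.5625) = 64/121, r(3.6875) = 64/139, r(4.8125) = 64/157, r(5.9375) = 64/175.
Sum = Δt · [r(2.5625) + r(3.6875) + r(4.8125) + r(5.9375)].
Sum ≈ 1.9831.

1.9831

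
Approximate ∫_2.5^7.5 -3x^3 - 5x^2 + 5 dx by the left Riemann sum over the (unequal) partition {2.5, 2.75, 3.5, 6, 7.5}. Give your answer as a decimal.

Subinterval widths: 0.25, 0.75, 2.5, 1.5.
Left endpoints: 2.5, 2.75, 3.5, 6.
f(2.5) = -73.125, f(2.75) = -95.203125, f(3.5) = -184.875, f(6) = -823.
Sum = Σ Δx_i · f(x_i).
Sum = -1786.37109375.

-1786.37109375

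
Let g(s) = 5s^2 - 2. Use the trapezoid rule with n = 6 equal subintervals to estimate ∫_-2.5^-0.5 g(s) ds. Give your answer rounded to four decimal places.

22.0185

Δs = (-0.5 − (-2.5))/6 = 1/3.
g(-2.5) = 29.25, g(-13/6) = 773/36, g(-11/6) = 533/36, g(-1.5) = 9.25, g(-7/6) = 173/36, g(-5/6) = 53/36, g(-0.5) = -0.75.
T_6 = (Δs/2)·[g(s_0) + 2g(s_1) + ... + 2g(s_{5}) + g(s_6)].
Sum ≈ 22.0185.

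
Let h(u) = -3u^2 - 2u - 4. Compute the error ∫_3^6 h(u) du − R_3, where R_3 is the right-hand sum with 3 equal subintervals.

Exact integral: ∫_3^6 h(u) du = -228.
R_3 = -273.
Error = -228 − (-273) = 45.

45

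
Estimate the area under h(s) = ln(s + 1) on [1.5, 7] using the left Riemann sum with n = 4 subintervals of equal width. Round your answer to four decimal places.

8.0024

Δs = (7 − 1.5)/4 = 1.375.
Left endpoints: 1.5, 2.875, 4.25, 5.625.
h(1.5) ≈ 0.9163, h(2.875) ≈ 1.3545, h(4.25) ≈ 1.6582, h(5.625) ≈ 1.8909.
Sum = Δs · [h(1.5) + h(2.875) + h(4.25) + h(5.625)].
Sum ≈ 8.0024.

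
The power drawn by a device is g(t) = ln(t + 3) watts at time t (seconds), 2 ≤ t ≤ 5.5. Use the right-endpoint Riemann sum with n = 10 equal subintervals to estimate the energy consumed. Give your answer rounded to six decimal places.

Δt = (5.5 − 2)/10 = 0.35.
Right endpoints: 2.35, 2.7, 3.05, 3.4, 3.75, 4.1, 4.45, 4.8, 5.15, 5.5.
g(2.35) ≈ 1.677097, g(2.7) ≈ 1.740466, g(3.05) ≈ 1.800058, g(3.4) ≈ 1.856298, g(3.75) ≈ 1.909543, g(4.1) ≈ 1.960095, g(4.45) ≈ 2.008214, g(4.8) ≈ 2.054124, g(5.15) ≈ 2.098018, g(5.5) ≈ 2.140066.
Sum = Δt · [g(2.35) + g(2.7) + g(3.05) + ...].
Sum ≈ 6.735392.

6.735392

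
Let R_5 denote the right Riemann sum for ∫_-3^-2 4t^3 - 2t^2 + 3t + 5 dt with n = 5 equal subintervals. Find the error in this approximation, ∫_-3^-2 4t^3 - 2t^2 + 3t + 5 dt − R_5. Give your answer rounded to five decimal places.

-8.68667

Exact integral: ∫_-3^-2 f(t) dt ≈ -80.1666667.
R_5 = -71.48.
Error ≈ -80.1666667 − (-71.48) ≈ -8.68667.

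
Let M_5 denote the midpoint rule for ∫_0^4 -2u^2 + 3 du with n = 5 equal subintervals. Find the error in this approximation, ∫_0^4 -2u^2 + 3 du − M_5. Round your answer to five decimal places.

-0.42667

Exact integral: ∫_0^4 f(u) du ≈ -30.6666667.
M_5 = -30.24.
Error ≈ -30.6666667 − (-30.24) ≈ -0.42667.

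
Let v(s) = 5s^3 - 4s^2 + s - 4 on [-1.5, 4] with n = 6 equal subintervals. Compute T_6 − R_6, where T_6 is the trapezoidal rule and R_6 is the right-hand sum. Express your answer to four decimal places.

T_6 ≈ 220.074797.
R_6 ≈ 351.788339.
T_6 − R_6 ≈ -131.7135.

-131.7135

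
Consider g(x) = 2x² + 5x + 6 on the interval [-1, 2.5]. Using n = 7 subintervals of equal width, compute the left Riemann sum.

38.5

Δx = (2.5 − (-1))/7 = 0.5.
Left endpoints: -1, -0.5, 0, 0.5, 1, 1.5, 2.
g(-1) = 3, g(-0.5) = 4, g(0) = 6, g(0.5) = 9, g(1) = 13, g(1.5) = 18, g(2) = 24.
Sum = Δx · [g(-1) + g(-0.5) + g(0) + ...].
Sum = 38.5.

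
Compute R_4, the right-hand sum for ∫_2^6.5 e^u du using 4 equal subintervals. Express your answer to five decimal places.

1095.69016

Δu = (6.5 − 2)/4 = 1.125.
Right endpoints: 3.125, 4.25, 5.375, 6.5.
f(3.125) ≈ 22.75990, f(4.25) ≈ 70.10541, f(5.375) ≈ 215.93987, f(6.5) ≈ 665.14163.
Sum = Δu · [f(3.125) + f(4.25) + f(5.375) + f(6.5)].
Sum ≈ 1095.69016.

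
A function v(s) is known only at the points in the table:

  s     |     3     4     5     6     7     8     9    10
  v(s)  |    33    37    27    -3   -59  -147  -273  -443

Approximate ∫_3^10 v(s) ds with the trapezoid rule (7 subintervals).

Δs = 1.
T_7 = (1/2)·[33 + 2·37 + 2·27 + 2·(-3) + 2·(-59) + 2·(-147) + 2·(-273) + (-443)] = -623.

-623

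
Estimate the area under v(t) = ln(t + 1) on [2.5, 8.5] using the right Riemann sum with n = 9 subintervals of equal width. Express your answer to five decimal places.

11.32877

Δt = (8.5 − 2.5)/9 = 2/3.
Right endpoints: 19/6, 23/6, 4.5, 31/6, 35/6, 6.5, 43/6, 47/6, 8.5.
v(19/6) ≈ 1.42712, v(23/6) ≈ 1.57554, v(4.5) ≈ 1.70475, v(31/6) ≈ 1.81916, v(35/6) ≈ 1.92181, v(6.5) ≈ 2.01490, v(43/6) ≈ 2.10006, v(47/6) ≈ 2.17853, v(8.5) ≈ 2.25129.
Sum = Δt · [v(19/6) + v(23/6) + v(4.5) + ...].
Sum ≈ 11.32877.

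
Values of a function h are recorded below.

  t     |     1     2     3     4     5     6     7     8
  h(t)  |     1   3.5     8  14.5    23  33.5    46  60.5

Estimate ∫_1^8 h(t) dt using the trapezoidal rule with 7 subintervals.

159.25

Δt = 1.
T_7 = (1/2)·[1 + 2·3.5 + 2·8 + 2·14.5 + 2·23 + 2·33.5 + 2·46 + 60.5] = 159.25.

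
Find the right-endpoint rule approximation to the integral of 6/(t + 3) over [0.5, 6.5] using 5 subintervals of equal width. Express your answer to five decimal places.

5.39170

Δt = (6.5 − 0.5)/5 = 1.2.
Right endpoints: 1.7, 2.9, 4.1, 5.3, 6.5.
f(1.7) = 60/47, f(2.9) = 60/59, f(4.1) = 60/71, f(5.3) = 60/83, f(6.5) = 12/19.
Sum = Δt · [f(1.7) + f(2.9) + f(4.1) + f(5.3) + f(6.5)].
Sum ≈ 5.39170.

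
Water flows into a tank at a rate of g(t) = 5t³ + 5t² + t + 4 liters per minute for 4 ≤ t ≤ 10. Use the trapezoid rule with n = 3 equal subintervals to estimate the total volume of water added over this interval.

Δt = (10 − 4)/3 = 2.
g(4) = 408, g(6) = 1270, g(8) = 2892, g(10) = 5514.
T_3 = (Δt/2)·[g(t_0) + 2g(t_1) + 2g(t_2) + g(t_3)].
Sum = 14246.

14246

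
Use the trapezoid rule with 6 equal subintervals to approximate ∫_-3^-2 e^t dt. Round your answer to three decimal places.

0.086

Δt = (-2 − (-3))/6 = 1/6.
f(-3) ≈ 0.050, f(-17/6) ≈ 0.059, f(-8/3) ≈ 0.069, f(-2.5) ≈ 0.082, f(-7/3) ≈ 0.097, f(-13/6) ≈ 0.115, f(-2) ≈ 0.135.
T_6 = (Δt/2)·[f(t_0) + 2f(t_1) + ... + 2f(t_{5}) + f(t_6)].
Sum ≈ 0.086.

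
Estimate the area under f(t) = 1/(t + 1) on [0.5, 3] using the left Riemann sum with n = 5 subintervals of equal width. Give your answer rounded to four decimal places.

Δt = (3 − 0.5)/5 = 0.5.
Left endpoints: 0.5, 1, 1.5, 2, 2.5.
f(0.5) = 2/3, f(1) = 0.5, f(1.5) = 0.4, f(2) = 1/3, f(2.5) = 2/7.
Sum = Δt · [f(0.5) + f(1) + f(1.5) + f(2) + f(2.5)].
Sum ≈ 1.0929.

1.0929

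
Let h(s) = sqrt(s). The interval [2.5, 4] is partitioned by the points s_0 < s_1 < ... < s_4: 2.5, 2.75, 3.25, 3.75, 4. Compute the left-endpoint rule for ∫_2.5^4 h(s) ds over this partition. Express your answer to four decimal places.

Subinterval widths: 0.25, 0.5, 0.5, 0.25.
Left endpoints: 2.5, 2.75, 3.25, 3.75.
h(2.5) ≈ 1.5811, h(2.75) ≈ 1.6583, h(3.25) ≈ 1.8028, h(3.75) ≈ 1.9365.
Sum = Σ Δs_i · h(s_i).
Sum ≈ 2.6100.

2.6100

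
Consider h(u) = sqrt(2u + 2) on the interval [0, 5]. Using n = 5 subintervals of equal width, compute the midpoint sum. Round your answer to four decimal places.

Δu = (5 − 0)/5 = 1.
Midpoints: 0.5, 1.5, 2.5, 3.5, 4.5.
h(0.5) ≈ 1.7321, h(1.5) ≈ 2.2361, h(2.5) ≈ 2.6458, h(3.5) ≈ 3.0000, h(4.5) ≈ 3.3166.
Sum = Δu · [h(0.5) + h(1.5) + h(2.5) + h(3.5) + h(4.5)].
Sum ≈ 12.9305.

12.9305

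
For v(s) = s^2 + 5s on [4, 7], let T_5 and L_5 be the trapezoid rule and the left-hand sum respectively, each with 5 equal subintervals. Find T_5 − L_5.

14.4

T_5 = 175.68.
L_5 = 161.28.
T_5 − L_5 = 14.4.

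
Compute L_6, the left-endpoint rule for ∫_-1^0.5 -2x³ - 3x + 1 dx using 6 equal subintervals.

Δx = (0.5 − (-1))/6 = 0.25.
Left endpoints: -1, -0.75, -0.5, -0.25, 0, 0.25.
f(-1) = 6, f(-0.75) = 4.09375, f(-0.5) = 2.75, f(-0.25) = 1.78125, f(0) = 1, f(0.25) = 0.21875.
Sum = Δx · [f(-1) + f(-0.75) + f(-0.5) + ...].
Sum = 3.9609375.

3.9609375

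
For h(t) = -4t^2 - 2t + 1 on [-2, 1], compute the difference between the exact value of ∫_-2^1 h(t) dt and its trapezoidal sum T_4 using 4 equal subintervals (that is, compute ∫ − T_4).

Exact integral: ∫_-2^1 h(t) dt = -6.
T_4 = -7.125.
Error = -6 − (-7.125) = 1.125.

1.125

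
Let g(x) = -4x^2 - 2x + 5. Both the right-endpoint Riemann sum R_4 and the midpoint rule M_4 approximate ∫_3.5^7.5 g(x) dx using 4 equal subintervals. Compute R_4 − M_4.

-96

R_4 = -624.
M_4 = -528.
R_4 − M_4 = -96.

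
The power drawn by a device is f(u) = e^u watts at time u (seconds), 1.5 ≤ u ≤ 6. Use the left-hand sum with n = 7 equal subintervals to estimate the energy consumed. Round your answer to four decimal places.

284.3596

Δu = (6 − 1.5)/7 = 9/14.
Left endpoints: 1.5, 15/7, 39/14, 24/7, 57/14, 33/7, 75/14.
f(1.5) ≈ 4.4817, f(15/7) ≈ 8.5238, f(39/14) ≈ 16.2114, f(24/7) ≈ 30.8326, f(57/14) ≈ 58.6407, f(33/7) ≈ 111.5291, f(75/14) ≈ 212.1180.
Sum = Δu · [f(1.5) + f(15/7) + f(39/14) + ...].
Sum ≈ 284.3596.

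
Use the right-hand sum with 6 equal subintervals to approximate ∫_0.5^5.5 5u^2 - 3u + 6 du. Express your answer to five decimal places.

Δu = (5.5 − 0.5)/6 = 5/6.
Right endpoints: 4/3, 13/6, 3, 23/6, 14/3, 5.5.
f(4/3) = 98/9, f(13/6) = 827/36, f(3) = 42, f(23/6) = 2447/36, f(14/3) = 908/9, f(5.5) = 140.75.
Sum = Δu · [f(4/3) + f(13/6) + f(3) + ...].
Sum ≈ 321.22685.

321.22685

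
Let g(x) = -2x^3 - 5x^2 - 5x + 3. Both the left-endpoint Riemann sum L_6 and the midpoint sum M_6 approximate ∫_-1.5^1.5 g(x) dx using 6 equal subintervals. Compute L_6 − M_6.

6.1875

L_6 = 4.25.
M_6 = -1.9375.
L_6 − M_6 = 6.1875.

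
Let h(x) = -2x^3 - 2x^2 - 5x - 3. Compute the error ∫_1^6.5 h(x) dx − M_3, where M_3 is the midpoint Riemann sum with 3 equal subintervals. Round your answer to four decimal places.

Exact integral: ∫_1^6.5 h(x) dx ≈ -1194.072917.
M_3 ≈ -1156.330440.
Error ≈ -1194.072917 − (-1156.330440) ≈ -37.7425.

-37.7425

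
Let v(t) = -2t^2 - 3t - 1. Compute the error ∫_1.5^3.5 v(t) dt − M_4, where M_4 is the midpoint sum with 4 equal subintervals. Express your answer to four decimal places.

-0.0833

Exact integral: ∫_1.5^3.5 v(t) dt ≈ -43.333333.
M_4 = -43.25.
Error ≈ -43.333333 − (-43.25) ≈ -0.0833.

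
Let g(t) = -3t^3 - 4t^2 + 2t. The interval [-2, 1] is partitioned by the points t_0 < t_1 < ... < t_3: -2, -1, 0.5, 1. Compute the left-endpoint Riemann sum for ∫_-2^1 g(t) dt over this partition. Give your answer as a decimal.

Subinterval widths: 1, 1.5, 0.5.
Left endpoints: -2, -1, 0.5.
g(-2) = 4, g(-1) = -3, g(0.5) = -0.375.
Sum = Σ Δt_i · g(t_i).
Sum = -0.6875.

-0.6875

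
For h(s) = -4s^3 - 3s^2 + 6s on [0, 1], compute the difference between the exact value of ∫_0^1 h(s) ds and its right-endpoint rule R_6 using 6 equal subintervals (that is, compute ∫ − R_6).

0.125

Exact integral: ∫_0^1 h(s) ds = 1.
R_6 = 0.875.
Error = 1 − 0.875 = 0.125.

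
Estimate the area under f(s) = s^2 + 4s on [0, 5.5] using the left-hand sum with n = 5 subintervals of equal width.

Δs = (5.5 − 0)/5 = 1.1.
Left endpoints: 0, 1.1, 2.2, 3.3, 4.4.
f(0) = 0, f(1.1) = 5.61, f(2.2) = 13.64, f(3.3) = 24.09, f(4.4) = 36.96.
Sum = Δs · [f(0) + f(1.1) + f(2.2) + f(3.3) + f(4.4)].
Sum = 88.33.

88.33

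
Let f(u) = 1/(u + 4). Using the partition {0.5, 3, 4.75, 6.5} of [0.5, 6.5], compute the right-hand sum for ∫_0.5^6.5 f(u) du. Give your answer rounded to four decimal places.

Subinterval widths: 2.5, 1.75, 1.75.
Right endpoints: 3, 4.75, 6.5.
f(3) = 1/7, f(4.75) = 4/35, f(6.5) = 2/21.
Sum = Σ Δu_i · f(u_i).
Sum ≈ 0.7238.

0.7238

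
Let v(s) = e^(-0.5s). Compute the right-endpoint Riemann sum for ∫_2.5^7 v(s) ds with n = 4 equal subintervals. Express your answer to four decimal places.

0.3819

Δs = (7 − 2.5)/4 = 1.125.
Right endpoints: 3.625, 4.75, 5.875, 7.
v(3.625) ≈ 0.1632, v(4.75) ≈ 0.0930, v(5.875) ≈ 0.0530, v(7) ≈ 0.0302.
Sum = Δs · [v(3.625) + v(4.75) + v(5.875) + v(7)].
Sum ≈ 0.3819.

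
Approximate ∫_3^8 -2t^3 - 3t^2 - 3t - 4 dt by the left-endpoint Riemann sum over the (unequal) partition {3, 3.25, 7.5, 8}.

-1027.8984375

Subinterval widths: 0.25, 4.25, 0.5.
Left endpoints: 3, 3.25, 7.5.
f(3) = -94, f(3.25) = -114.09375, f(7.5) = -1039.
Sum = Σ Δt_i · f(t_i).
Sum = -1027.8984375.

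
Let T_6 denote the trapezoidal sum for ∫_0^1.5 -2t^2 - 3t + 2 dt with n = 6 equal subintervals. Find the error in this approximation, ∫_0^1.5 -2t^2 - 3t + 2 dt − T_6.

0.03125

Exact integral: ∫_0^1.5 f(t) dt = -2.625.
T_6 = -2.65625.
Error = -2.625 − (-2.65625) = 0.03125.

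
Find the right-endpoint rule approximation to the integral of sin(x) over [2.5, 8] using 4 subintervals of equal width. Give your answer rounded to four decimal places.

-0.2802

Δx = (8 − 2.5)/4 = 1.375.
Right endpoints: 3.875, 5.25, 6.625, 8.
f(3.875) ≈ -0.6694, f(5.25) ≈ -0.8589, f(6.625) ≈ 0.3352, f(8) ≈ 0.9894.
Sum = Δx · [f(3.875) + f(5.25) + f(6.625) + f(8)].
Sum ≈ -0.2802.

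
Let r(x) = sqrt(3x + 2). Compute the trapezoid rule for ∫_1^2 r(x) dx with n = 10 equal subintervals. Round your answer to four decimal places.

2.5437

Δx = (2 − 1)/10 = 0.1.
r(1) ≈ 2.2361, r(1.1) ≈ 2.3022, r(1.2) ≈ 2.3664, r(1.3) ≈ 2.4290, r(1.4) ≈ 2.4900, r(1.5) ≈ 2.5495, r(1.6) ≈ 2.6077, r(1.7) ≈ 2.6646, r(1.8) ≈ 2.7203, r(1.9) ≈ 2.7749, r(2) ≈ 2.8284.
T_10 = (Δx/2)·[r(x_0) + 2r(x_1) + ... + 2r(x_{9}) + r(x_10)].
Sum ≈ 2.5437.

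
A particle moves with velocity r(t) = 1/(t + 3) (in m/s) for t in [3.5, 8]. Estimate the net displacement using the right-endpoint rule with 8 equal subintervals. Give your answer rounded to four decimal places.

Δt = (8 − 3.5)/8 = 0.5625.
Right endpoints: 4.0625, 4.625, 5.1875, 5.75, 6.3125, 6.875, 7.4375, 8.
r(4.0625) = 16/113, r(4.625) = 8/61, r(5.1875) = 16/131, r(5.75) = 4/35, r(6.3125) = 16/149, r(6.875) = 8/79, r(7.4375) = 16/167, r(8) = 1/11.
Sum = Δt · [r(4.0625) + r(4.625) + r(5.1875) + ...].
Sum ≈ 0.5088.

0.5088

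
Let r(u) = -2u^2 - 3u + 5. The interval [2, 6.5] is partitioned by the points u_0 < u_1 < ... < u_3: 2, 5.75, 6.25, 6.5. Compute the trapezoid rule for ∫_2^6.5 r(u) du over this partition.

Subinterval widths: 3.75, 0.5, 0.25.
r(2) = -9, r(5.75) = -78.375, r(6.25) = -91.875, r(6.5) = -99.
On each subinterval the trapezoid contributes (Δu_i/2)·[r(u_{i-1}) + r(u_i)].
Sum = -230.25.

-230.25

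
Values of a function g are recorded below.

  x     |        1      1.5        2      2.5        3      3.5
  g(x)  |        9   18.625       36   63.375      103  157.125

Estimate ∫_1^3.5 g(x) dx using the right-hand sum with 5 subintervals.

Δx = 0.5.
Sum = 0.5·[18.625 + 36 + 63.375 + 103 + 157.125] = 189.0625.

189.0625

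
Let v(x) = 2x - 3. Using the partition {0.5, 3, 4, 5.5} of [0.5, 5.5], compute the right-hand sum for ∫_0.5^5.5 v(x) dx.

Subinterval widths: 2.5, 1, 1.5.
Right endpoints: 3, 4, 5.5.
v(3) = 3, v(4) = 5, v(5.5) = 8.
Sum = Σ Δx_i · v(x_i).
Sum = 24.5.

24.5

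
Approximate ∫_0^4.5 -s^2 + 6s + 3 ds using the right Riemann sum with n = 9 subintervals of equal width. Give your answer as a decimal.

45.375

Δs = (4.5 − 0)/9 = 0.5.
Right endpoints: 0.5, 1, 1.5, 2, 2.5, 3, 3.5, 4, 4.5.
f(0.5) = 5.75, f(1) = 8, f(1.5) = 9.75, f(2) = 11, f(2.5) = 11.75, f(3) = 12, f(3.5) = 11.75, f(4) = 11, f(4.5) = 9.75.
Sum = Δs · [f(0.5) + f(1) + f(1.5) + ...].
Sum = 45.375.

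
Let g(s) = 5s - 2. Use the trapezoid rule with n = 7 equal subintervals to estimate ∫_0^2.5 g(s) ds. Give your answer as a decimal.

Δs = (2.5 − 0)/7 = 5/14.
g(0) = -2, g(5/14) = -3/14, g(5/7) = 11/7, g(15/14) = 47/14, g(10/7) = 36/7, g(25/14) = 97/14, g(15/7) = 61/7, g(2.5) = 10.5.
T_7 = (Δs/2)·[g(s_0) + 2g(s_1) + ... + 2g(s_{6}) + g(s_7)].
Sum = 10.625.

10.625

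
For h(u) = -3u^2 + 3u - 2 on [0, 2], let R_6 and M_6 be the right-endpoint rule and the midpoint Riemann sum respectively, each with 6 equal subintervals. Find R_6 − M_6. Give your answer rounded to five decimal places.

-1.16667

R_6 ≈ -7.1111111.
M_6 ≈ -5.9444444.
R_6 − M_6 ≈ -1.16667.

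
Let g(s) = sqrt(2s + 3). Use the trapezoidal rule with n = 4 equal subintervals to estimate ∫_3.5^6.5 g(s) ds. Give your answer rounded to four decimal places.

Δs = (6.5 − 3.5)/4 = 0.75.
g(3.5) ≈ 3.1623, g(4.25) ≈ 3.3912, g(5) ≈ 3.6056, g(5.75) ≈ 3.8079, g(6.5) ≈ 4.0000.
T_4 = (Δs/2)·[g(s_0) + 2g(s_1) + 2g(s_2) + 2g(s_3) + g(s_4)].
Sum ≈ 10.7893.

10.7893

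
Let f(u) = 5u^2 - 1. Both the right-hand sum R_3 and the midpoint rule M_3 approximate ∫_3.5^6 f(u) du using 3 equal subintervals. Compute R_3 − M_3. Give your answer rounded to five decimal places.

R_3 ≈ 336.9675926.
M_3 ≈ 285.3182870.
R_3 − M_3 ≈ 51.64931.

51.64931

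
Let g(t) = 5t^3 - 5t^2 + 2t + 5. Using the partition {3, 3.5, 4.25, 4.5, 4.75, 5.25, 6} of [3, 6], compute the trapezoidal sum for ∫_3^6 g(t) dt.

1257.76171875

Subinterval widths: 0.5, 0.75, 0.25, 0.25, 0.5, 0.75.
g(3) = 101, g(3.5) = 165.125, g(4.25) = 307.015625, g(4.5) = 368.375, g(4.75) = 437.546875, g(5.25) = 601.203125, g(6) = 917.
On each subinterval the trapezoid contributes (Δt_i/2)·[g(t_{i-1}) + g(t_i)].
Sum = 1257.76171875.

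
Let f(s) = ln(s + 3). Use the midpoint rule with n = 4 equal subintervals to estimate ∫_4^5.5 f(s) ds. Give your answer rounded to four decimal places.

3.0693

Δs = (5.5 − 4)/4 = 0.375.
Midpoints: 4.1875, 4.5625, 4.9375, 5.3125.
f(4.1875) ≈ 1.9723, f(4.5625) ≈ 2.0232, f(4.9375) ≈ 2.0716, f(5.3125) ≈ 2.1178.
Sum = Δs · [f(4.1875) + f(4.5625) + f(4.9375) + f(5.3125)].
Sum ≈ 3.0693.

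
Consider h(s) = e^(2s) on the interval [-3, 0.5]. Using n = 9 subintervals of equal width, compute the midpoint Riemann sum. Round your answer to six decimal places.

1.324269

Δs = (0.5 − (-3))/9 = 7/18.
Midpoints: -101/36, -29/12, -73/36, -59/36, -1.25, -31/36, -17/36, -1/12, 11/36.
h(-101/36) ≈ 0.003657, h(-29/12) ≈ 0.007960, h(-73/36) ≈ 0.017326, h(-59/36) ≈ 0.037712, h(-1.25) ≈ 0.082085, h(-31/36) ≈ 0.178669, h(-17/36) ≈ 0.388896, h(-1/12) ≈ 0.846482, h(11/36) ≈ 1.842477.
Sum = Δs · [h(-101/36) + h(-29/12) + h(-73/36) + ...].
Sum ≈ 1.324269.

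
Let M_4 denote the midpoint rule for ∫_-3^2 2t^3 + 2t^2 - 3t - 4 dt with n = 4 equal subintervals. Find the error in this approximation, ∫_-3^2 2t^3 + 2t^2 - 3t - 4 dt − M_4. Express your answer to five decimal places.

-0.65104

Exact integral: ∫_-3^2 f(t) dt ≈ -21.6666667.
M_4 = -21.015625.
Error ≈ -21.6666667 − (-21.015625) ≈ -0.65104.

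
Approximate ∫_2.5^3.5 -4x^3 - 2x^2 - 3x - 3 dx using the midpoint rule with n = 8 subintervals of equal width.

-141.1171875

Δx = (3.5 − 2.5)/8 = 0.125.
Midpoints: 2.5625, 2.6875, 2.8125, 2.9375, 3.0625, 3.1875, 3.3125, 3.4375.
f(2.5625) = -93313/1024, f(2.6875) = -105627/1024, f(2.8125) = -119037/1024, f(2.9375) = -133591/1024, f(3.0625) = -149337/1024, f(3.1875) = -166323/1024, f(3.3125) = -184597/1024, f(3.4375) = -204207/1024.
Sum = Δx · [f(2.5625) + f(2.6875) + f(2.8125) + ...].
Sum = -141.1171875.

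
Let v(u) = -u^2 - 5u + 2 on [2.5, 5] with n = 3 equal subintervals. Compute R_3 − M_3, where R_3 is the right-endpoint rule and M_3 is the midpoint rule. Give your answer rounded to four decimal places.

R_3 ≈ -91.643519.
M_3 ≈ -78.188657.
R_3 − M_3 ≈ -13.4549.

-13.4549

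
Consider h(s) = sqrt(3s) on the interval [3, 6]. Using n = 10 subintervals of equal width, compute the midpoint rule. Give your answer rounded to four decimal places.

10.9711

Δs = (6 − 3)/10 = 0.3.
Midpoints: 3.15, 3.45, 3.75, 4.05, 4.35, 4.65, 4.95, 5.25, 5.55, 5.85.
h(3.15) ≈ 3.0741, h(3.45) ≈ 3.2171, h(3.75) ≈ 3.3541, h(4.05) ≈ 3.4857, h(4.35) ≈ 3.6125, h(4.65) ≈ 3.7350, h(4.95) ≈ 3.8536, h(5.25) ≈ 3.9686, h(5.55) ≈ 4.0804, h(5.85) ≈ 4.1893.
Sum = Δs · [h(3.15) + h(3.45) + h(3.75) + ...].
Sum ≈ 10.9711.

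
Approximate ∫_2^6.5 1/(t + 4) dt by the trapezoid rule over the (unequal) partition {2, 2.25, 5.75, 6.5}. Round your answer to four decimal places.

0.5745

Subinterval widths: 0.25, 3.5, 0.75.
f(2) = 1/6, f(2.25) = 0.16, f(5.75) = 4/39, f(6.5) = 2/21.
On each subinterval the trapezoid contributes (Δt_i/2)·[f(t_{i-1}) + f(t_i)].
Sum ≈ 0.5745.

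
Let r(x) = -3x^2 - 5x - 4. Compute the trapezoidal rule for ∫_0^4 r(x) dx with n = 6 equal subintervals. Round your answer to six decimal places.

-120.888889

Δx = (4 − 0)/6 = 2/3.
r(0) = -4, r(2/3) = -26/3, r(4/3) = -16, r(2) = -26, r(8/3) = -116/3, r(10/3) = -54, r(4) = -72.
T_6 = (Δx/2)·[r(x_0) + 2r(x_1) + ... + 2r(x_{5}) + r(x_6)].
Sum ≈ -120.888889.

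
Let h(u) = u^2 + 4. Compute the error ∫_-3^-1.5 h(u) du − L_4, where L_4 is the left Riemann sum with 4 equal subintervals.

-1.30078125

Exact integral: ∫_-3^-1.5 h(u) du = 13.875.
L_4 = 15.17578125.
Error = 13.875 − 15.17578125 = -1.30078125.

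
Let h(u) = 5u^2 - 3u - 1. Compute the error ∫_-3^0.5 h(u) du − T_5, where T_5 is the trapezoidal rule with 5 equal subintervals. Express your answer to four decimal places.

Exact integral: ∫_-3^0.5 h(u) du ≈ 54.833333.
T_5 = 56.2625.
Error ≈ 54.833333 − 56.2625 ≈ -1.4292.

-1.4292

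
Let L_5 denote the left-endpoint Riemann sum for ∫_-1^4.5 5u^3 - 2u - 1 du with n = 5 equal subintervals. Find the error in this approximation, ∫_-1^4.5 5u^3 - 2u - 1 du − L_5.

Exact integral: ∫_-1^4.5 f(u) du = 486.578125.
L_5 = 268.4.
Error = 486.578125 − 268.4 = 218.178125.

218.178125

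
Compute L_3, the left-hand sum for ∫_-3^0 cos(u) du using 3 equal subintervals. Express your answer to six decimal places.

-0.865837

Δu = (0 − (-3))/3 = 1.
Left endpoints: -3, -2, -1.
f(-3) ≈ -0.989992, f(-2) ≈ -0.416147, f(-1) ≈ 0.540302.
Sum = Δu · [f(-3) + f(-2) + f(-1)].
Sum ≈ -0.865837.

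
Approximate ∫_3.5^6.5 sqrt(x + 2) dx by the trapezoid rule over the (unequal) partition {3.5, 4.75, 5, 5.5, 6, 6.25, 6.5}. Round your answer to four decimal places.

7.9189

Subinterval widths: 1.25, 0.25, 0.5, 0.5, 0.25, 0.25.
f(3.5) ≈ 2.3452, f(4.75) ≈ 2.5981, f(5) ≈ 2.6458, f(5.5) ≈ 2.7386, f(6) ≈ 2.8284, f(6.25) ≈ 2.8723, f(6.5) ≈ 2.9155.
On each subinterval the trapezoid contributes (Δx_i/2)·[f(x_{i-1}) + f(x_i)].
Sum ≈ 7.9189.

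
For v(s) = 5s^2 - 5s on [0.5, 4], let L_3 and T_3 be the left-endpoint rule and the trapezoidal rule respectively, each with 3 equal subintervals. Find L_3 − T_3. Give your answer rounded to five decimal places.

L_3 ≈ 35.3240741.
T_3 ≈ 71.0532407.
L_3 − T_3 ≈ -35.72917.

-35.72917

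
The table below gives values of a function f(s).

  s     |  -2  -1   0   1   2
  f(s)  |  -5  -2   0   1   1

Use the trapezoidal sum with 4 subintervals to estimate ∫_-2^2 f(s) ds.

-3

Δs = 1.
T_4 = (1/2)·[(-5) + 2·(-2) + 2·0 + 2·1 + 1] = -3.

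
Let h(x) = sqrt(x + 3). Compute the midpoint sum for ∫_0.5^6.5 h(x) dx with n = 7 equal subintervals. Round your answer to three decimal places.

15.159

Δx = (6.5 − 0.5)/7 = 6/7.
Midpoints: 13/14, 25/14, 37/14, 3.5, 61/14, 73/14, 85/14.
h(13/14) ≈ 1.982, h(25/14) ≈ 2.188, h(37/14) ≈ 2.375, h(3.5) ≈ 2.550, h(61/14) ≈ 2.712, h(73/14) ≈ 2.866, h(85/14) ≈ 3.012.
Sum = Δx · [h(13/14) + h(25/14) + h(37/14) + ...].
Sum ≈ 15.159.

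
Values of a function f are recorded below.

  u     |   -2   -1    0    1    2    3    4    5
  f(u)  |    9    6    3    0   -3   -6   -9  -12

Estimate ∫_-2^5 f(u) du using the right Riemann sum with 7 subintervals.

Δu = 1.
Sum = 1·[6 + 3 + 0 + (-3) + (-6) + (-9) + (-12)] = -21.

-21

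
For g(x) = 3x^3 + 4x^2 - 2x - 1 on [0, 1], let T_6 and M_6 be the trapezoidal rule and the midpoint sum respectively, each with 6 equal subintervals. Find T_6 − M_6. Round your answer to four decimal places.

0.0590

T_6 ≈ 0.122685.
M_6 ≈ 0.063657.
T_6 − M_6 ≈ 0.0590.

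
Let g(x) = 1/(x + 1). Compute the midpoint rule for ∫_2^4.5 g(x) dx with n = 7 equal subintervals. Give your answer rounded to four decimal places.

0.6057

Δx = (4.5 − 2)/7 = 5/14.
Midpoints: 61/28, 71/28, 81/28, 3.25, 101/28, 111/28, 121/28.
g(61/28) = 28/89, g(71/28) = 28/99, g(81/28) = 28/109, g(3.25) = 4/17, g(101/28) = 28/129, g(111/28) = 28/139, g(121/28) = 28/149.
Sum = Δx · [g(61/28) + g(71/28) + g(81/28) + ...].
Sum ≈ 0.6057.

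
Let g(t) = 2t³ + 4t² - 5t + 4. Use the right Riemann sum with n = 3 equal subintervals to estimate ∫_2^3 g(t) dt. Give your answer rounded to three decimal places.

58.519

Δt = (3 − 2)/3 = 1/3.
Right endpoints: 7/3, 8/3, 3.
g(7/3) = 1067/27, g(8/3) = 1540/27, g(3) = 79.
Sum = Δt · [g(7/3) + g(8/3) + g(3)].
Sum ≈ 58.519.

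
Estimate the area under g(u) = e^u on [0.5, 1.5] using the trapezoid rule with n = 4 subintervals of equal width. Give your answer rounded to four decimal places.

2.8477

Δu = (1.5 − 0.5)/4 = 0.25.
g(0.5) ≈ 1.6487, g(0.75) ≈ 2.1170, g(1) ≈ 2.7183, g(1.25) ≈ 3.4903, g(1.5) ≈ 4.4817.
T_4 = (Δu/2)·[g(u_0) + 2g(u_1) + 2g(u_2) + 2g(u_3) + g(u_4)].
Sum ≈ 2.8477.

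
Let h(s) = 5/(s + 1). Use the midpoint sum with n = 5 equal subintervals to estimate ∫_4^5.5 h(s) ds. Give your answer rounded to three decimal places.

1.312

Δs = (5.5 − 4)/5 = 0.3.
Midpoints: 4.15, 4.45, 4.75, 5.05, 5.35.
h(4.15) = 100/103, h(4.45) = 100/109, h(4.75) = 20/23, h(5.05) = 100/121, h(5.35) = 100/127.
Sum = Δs · [h(4.15) + h(4.45) + h(4.75) + h(5.05) + h(5.35)].
Sum ≈ 1.312.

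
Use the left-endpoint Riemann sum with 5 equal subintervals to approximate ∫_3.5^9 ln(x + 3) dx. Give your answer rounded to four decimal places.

11.8079

Δx = (9 − 3.5)/5 = 1.1.
Left endpoints: 3.5, 4.6, 5.7, 6.8, 7.9.
f(3.5) ≈ 1.8718, f(4.6) ≈ 2.0281, f(5.7) ≈ 2.1633, f(6.8) ≈ 2.2824, f(7.9) ≈ 2.3888.
Sum = Δx · [f(3.5) + f(4.6) + f(5.7) + f(6.8) + f(7.9)].
Sum ≈ 11.8079.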